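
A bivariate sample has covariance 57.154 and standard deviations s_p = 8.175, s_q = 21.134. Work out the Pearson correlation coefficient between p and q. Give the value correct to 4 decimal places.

0.3308

r = Cov(p,q) / (s_p · s_q) = 57.154 / (8.175 × 21.134)
  = 57.154 / 172.7705 ≈ 0.3308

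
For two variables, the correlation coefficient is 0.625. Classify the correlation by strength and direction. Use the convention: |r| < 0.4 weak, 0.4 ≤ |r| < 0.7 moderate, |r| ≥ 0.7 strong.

moderate positive

r = 0.625 > 0 so the relationship is positive.
|r| = 0.625, which falls in the moderate range.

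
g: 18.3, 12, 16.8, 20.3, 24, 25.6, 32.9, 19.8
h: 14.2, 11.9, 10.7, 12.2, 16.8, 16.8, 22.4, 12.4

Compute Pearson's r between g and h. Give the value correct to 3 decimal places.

0.914

n = 8, Σg = 169.7, Σh = 117.4, Σg² = 3879.03, Σh² = 1826.58, Σgh = 2645.84
nΣgh − ΣgΣh = 21166.72 − 19922.78 = 1243.94
nΣg² − (Σg)² = 31032.24 − 28798.09 = 2234.15; nΣh² − (Σh)² = 14612.64 − 13782.76 = 829.88
r = 1243.94 / √(2234.15 × 829.88) = 1243.94 / 1361.6447 ≈ 0.914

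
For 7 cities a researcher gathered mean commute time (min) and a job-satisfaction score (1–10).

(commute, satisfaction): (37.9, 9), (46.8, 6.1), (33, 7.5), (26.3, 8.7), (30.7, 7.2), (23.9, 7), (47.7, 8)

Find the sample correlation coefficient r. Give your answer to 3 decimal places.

n = 7, Σx = 246.3, Σy = 53.5, Σx² = 9196.33, Σy² = 414.99, Σxy = 1872.83
nΣxy − ΣxΣy = 13109.81 − 13177.05 = -67.24
nΣx² − (Σx)² = 64374.31 − 60663.69 = 3710.62; nΣy² − (Σy)² = 2904.93 − 2862.25 = 42.68
r = -67.24 / √(3710.62 × 42.68) = -67.24 / 397.9564 ≈ -0.169

-0.169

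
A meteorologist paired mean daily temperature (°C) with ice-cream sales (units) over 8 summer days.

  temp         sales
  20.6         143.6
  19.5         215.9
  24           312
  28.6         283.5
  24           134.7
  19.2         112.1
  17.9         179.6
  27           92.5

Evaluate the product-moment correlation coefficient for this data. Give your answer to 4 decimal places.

n = 8, Σx = 180.8, Σy = 1473.9, Σx² = 4192.62, Σy² = 316472.93, Σxy = 33861.77
nΣxy − ΣxΣy = 270894.16 − 266481.12 = 4413.04
nΣx² − (Σx)² = 33540.96 − 32688.64 = 852.32; nΣy² − (Σy)² = 2531783.44 − 2172381.21 = 359402.23
r = 4413.04 / √(852.32 × 359402.23) = 4413.04 / 17502.1630 ≈ 0.2521

0.2521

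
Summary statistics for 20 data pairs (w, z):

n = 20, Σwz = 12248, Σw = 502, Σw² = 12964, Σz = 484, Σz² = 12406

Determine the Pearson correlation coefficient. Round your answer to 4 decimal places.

r = (nΣwz − ΣwΣz) / √[(nΣw² − (Σw)²)(nΣz² − (Σz)²)]
Numerator: 20×12248 − 502×484 = 1992
Denominator: √[(259280 − 252004)(248120 − 234256)] = √[7276 × 13864] = 10043.6280
r = 1992 / 10043.6280 ≈ 0.1983

0.1983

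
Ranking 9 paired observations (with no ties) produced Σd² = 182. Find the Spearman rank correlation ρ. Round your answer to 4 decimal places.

ρ = 1 − 6Σd² / [n(n²−1)] = 1 − 6×182 / (9×80)
  = 1 − 1092/720 = 1 − 1.51667 ≈ -0.5167

-0.5167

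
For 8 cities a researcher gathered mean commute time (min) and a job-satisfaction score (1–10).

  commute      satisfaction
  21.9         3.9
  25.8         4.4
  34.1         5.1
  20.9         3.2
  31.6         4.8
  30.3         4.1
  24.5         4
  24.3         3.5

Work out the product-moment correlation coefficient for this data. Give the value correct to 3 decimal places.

0.871

n = 8, Σx = 213.4, Σy = 33, Σx² = 5852.26, Σy² = 138.92, Σxy = 898.68
nΣxy − ΣxΣy = 7189.44 − 7042.2 = 147.24
nΣx² − (Σx)² = 46818.08 − 45539.56 = 1278.52; nΣy² − (Σy)² = 1111.36 − 1089 = 22.36
r = 147.24 / √(1278.52 × 22.36) = 147.24 / 169.0790 ≈ 0.871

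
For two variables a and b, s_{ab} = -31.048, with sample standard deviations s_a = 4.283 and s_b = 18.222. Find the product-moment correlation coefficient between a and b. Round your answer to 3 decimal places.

-0.398

r = Cov(a,b) / (s_a · s_b) = -31.048 / (4.283 × 18.222)
  = -31.048 / 78.0448 ≈ -0.398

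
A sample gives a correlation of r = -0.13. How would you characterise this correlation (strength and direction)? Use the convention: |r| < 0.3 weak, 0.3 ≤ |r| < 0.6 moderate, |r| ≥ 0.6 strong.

weak negative

r = -0.13 < 0 so the relationship is negative.
|r| = 0.13, which falls in the weak range.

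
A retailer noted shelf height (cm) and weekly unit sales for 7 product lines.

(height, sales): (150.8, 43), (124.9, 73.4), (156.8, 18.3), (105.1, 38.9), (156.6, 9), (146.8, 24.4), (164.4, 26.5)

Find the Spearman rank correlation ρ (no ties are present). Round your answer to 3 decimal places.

Rank height: 4, 2, 6, 1, 5, 3, 7
Rank sales: 6, 7, 2, 5, 1, 3, 4
d = rank(height) − rank(sales): -2, -5, 4, -4, 4, 0, 3; Σd² = 86
ρ = 1 − 6Σd² / [n(n²−1)] = 1 − 6×86 / (7×48) = 1 − 516/336 ≈ -0.536

-0.536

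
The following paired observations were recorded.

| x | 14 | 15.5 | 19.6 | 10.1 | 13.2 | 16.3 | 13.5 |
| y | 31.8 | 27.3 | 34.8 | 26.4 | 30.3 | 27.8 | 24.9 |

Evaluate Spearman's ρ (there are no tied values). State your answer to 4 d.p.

0.5357

Rank x: 4, 5, 7, 1, 2, 6, 3
Rank y: 6, 3, 7, 2, 5, 4, 1
d = rank(x) − rank(y): -2, 2, 0, -1, -3, 2, 2; Σd² = 26
ρ = 1 − 6Σd² / [n(n²−1)] = 1 − 6×26 / (7×48) = 1 − 156/336 ≈ 0.5357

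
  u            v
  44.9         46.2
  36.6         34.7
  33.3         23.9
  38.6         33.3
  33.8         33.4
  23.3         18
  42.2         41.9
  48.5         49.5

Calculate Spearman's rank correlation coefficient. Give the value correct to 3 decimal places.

Rank u: 7, 4, 2, 5, 3, 1, 6, 8
Rank v: 7, 5, 2, 3, 4, 1, 6, 8
d = rank(u) − rank(v): 0, -1, 0, 2, -1, 0, 0, 0; Σd² = 6
ρ = 1 − 6Σd² / [n(n²−1)] = 1 − 6×6 / (8×63) = 1 − 36/504 ≈ 0.929

0.929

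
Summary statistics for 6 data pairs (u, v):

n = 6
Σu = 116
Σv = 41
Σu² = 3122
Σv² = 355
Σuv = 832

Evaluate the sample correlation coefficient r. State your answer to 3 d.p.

0.153

r = (nΣuv − ΣuΣv) / √[(nΣu² − (Σu)²)(nΣv² − (Σv)²)]
Numerator: 6×832 − 116×41 = 236
Denominator: √[(18732 − 13456)(2130 − 1681)] = √[5276 × 449] = 1539.1309
r = 236 / 1539.1309 ≈ 0.153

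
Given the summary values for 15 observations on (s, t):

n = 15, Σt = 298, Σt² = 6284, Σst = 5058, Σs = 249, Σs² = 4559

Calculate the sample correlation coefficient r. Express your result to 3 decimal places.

0.283

r = (nΣst − ΣsΣt) / √[(nΣs² − (Σs)²)(nΣt² − (Σt)²)]
Numerator: 15×5058 − 249×298 = 1668
Denominator: √[(68385 − 62001)(94260 − 88804)] = √[6384 × 5456] = 5901.7882
r = 1668 / 5901.7882 ≈ 0.283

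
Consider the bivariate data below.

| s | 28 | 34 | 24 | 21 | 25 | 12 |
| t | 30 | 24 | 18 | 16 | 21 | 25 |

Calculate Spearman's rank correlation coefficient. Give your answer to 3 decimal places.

Rank s: 5, 6, 3, 2, 4, 1
Rank t: 6, 4, 2, 1, 3, 5
d = rank(s) − rank(t): -1, 2, 1, 1, 1, -4; Σd² = 24
ρ = 1 − 6Σd² / [n(n²−1)] = 1 − 6×24 / (6×35) = 1 − 144/210 ≈ 0.314

0.314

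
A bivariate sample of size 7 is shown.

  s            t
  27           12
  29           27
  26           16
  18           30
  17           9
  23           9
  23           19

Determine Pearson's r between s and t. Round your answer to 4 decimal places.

n = 7, Σs = 163, Σt = 122, Σs² = 3917, Σt² = 2552, Σst = 2860
nΣst − ΣsΣt = 20020 − 19886 = 134
nΣs² − (Σs)² = 27419 − 26569 = 850; nΣt² − (Σt)² = 17864 − 14884 = 2980
r = 134 / √(850 × 2980) = 134 / 1591.5401 ≈ 0.0842

0.0842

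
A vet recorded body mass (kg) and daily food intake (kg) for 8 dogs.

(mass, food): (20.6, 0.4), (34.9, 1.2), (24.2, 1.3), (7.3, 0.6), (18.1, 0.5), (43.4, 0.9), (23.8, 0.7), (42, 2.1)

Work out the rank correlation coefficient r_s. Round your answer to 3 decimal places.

Rank mass: 3, 6, 5, 1, 2, 8, 4, 7
Rank food: 1, 6, 7, 3, 2, 5, 4, 8
d = rank(mass) − rank(food): 2, 0, -2, -2, 0, 3, 0, -1; Σd² = 22
ρ = 1 − 6Σd² / [n(n²−1)] = 1 − 6×22 / (8×63) = 1 − 132/504 ≈ 0.738

0.738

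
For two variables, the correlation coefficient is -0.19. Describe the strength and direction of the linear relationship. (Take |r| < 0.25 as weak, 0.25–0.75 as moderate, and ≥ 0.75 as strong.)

r = -0.19 < 0 so the relationship is negative.
|r| = 0.19, which falls in the weak range.

weak negative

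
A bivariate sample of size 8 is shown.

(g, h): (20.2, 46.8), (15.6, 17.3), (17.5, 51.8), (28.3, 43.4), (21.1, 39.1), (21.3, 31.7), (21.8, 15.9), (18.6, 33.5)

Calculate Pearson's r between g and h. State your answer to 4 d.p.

n = 8, Σg = 164.4, Σh = 279.5, Σg² = 3478.64, Σh² = 10965.09, Σgh = 5819.9
nΣgh − ΣgΣh = 46559.2 − 45949.8 = 609.4
nΣg² − (Σg)² = 27829.12 − 27027.36 = 801.76; nΣh² − (Σh)² = 87720.72 − 78120.25 = 9600.47
r = 609.4 / √(801.76 × 9600.47) = 609.4 / 2774.3959 ≈ 0.2197

0.2197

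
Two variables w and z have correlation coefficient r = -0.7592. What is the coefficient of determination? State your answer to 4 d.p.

r² = (-0.7592)² = 0.5764

0.5764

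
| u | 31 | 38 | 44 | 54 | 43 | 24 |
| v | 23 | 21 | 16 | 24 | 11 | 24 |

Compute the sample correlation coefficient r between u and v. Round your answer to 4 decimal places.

-0.2915

n = 6, Σu = 234, Σv = 119, Σu² = 9682, Σv² = 2499, Σuv = 4560
nΣuv − ΣuΣv = 27360 − 27846 = -486
nΣu² − (Σu)² = 58092 − 54756 = 3336; nΣv² − (Σv)² = 14994 − 14161 = 833
r = -486 / √(3336 × 833) = -486 / 1666.9997 ≈ -0.2915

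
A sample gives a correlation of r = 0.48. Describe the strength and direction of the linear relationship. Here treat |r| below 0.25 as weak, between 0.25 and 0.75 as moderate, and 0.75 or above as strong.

moderate positive

r = 0.48 > 0 so the relationship is positive.
|r| = 0.48, which falls in the moderate range.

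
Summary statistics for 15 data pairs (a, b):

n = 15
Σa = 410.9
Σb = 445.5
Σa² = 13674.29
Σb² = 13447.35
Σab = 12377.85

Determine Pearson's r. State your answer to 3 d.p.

0.241

r = (nΣab − ΣaΣb) / √[(nΣa² − (Σa)²)(nΣb² − (Σb)²)]
Numerator: 15×12377.85 − 410.9×445.5 = 2611.8
Denominator: √[(205114.35 − 168838.81)(201710.25 − 198470.25)] = √[36275.54 × 3240] = 10841.2522
r = 2611.8 / 10841.2522 ≈ 0.241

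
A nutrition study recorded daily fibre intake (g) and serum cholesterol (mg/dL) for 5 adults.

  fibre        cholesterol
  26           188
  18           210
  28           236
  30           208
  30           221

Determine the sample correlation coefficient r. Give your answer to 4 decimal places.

n = 5, Σx = 132, Σy = 1063, Σx² = 3584, Σy² = 227245, Σxy = 28146
nΣxy − ΣxΣy = 140730 − 140316 = 414
nΣx² − (Σx)² = 17920 − 17424 = 496; nΣy² − (Σy)² = 1136225 − 1129969 = 6256
r = 414 / √(496 × 6256) = 414 / 1761.5266 ≈ 0.2350

0.2350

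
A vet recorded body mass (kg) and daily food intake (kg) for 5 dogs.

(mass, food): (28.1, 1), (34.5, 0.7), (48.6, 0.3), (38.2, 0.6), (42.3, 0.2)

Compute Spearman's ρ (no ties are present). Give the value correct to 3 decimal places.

-0.900

Rank mass: 1, 2, 5, 3, 4
Rank food: 5, 4, 2, 3, 1
d = rank(mass) − rank(food): -4, -2, 3, 0, 3; Σd² = 38
ρ = 1 − 6Σd² / [n(n²−1)] = 1 − 6×38 / (5×24) = 1 − 228/120 ≈ -0.900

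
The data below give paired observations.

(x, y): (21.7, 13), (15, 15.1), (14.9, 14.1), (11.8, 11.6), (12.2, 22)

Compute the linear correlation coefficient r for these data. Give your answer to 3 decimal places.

n = 5, Σx = 75.6, Σy = 75.8, Σx² = 1205.98, Σy² = 1214.38, Σxy = 1123.97
nΣxy − ΣxΣy = 5619.85 − 5730.48 = -110.63
nΣx² − (Σx)² = 6029.9 − 5715.36 = 314.54; nΣy² − (Σy)² = 6071.9 − 5745.64 = 326.26
r = -110.63 / √(314.54 × 326.26) = -110.63 / 320.3464 ≈ -0.345

-0.345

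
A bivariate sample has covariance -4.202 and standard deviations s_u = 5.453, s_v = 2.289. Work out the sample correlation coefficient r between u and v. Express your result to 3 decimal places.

r = Cov(u,v) / (s_u · s_v) = -4.202 / (5.453 × 2.289)
  = -4.202 / 12.4819 ≈ -0.337

-0.337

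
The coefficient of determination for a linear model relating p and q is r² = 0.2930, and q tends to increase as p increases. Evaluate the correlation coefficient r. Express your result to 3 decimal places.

|r| = √0.2930 = 0.541
The association is positive, so r = 0.541.

0.541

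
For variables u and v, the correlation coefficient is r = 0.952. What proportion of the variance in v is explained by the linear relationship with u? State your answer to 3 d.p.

r² = (0.952)² = 0.906

0.906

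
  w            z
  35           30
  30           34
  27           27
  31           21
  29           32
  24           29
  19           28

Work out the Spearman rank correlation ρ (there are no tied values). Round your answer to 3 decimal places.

0.179

Rank w: 7, 5, 3, 6, 4, 2, 1
Rank z: 5, 7, 2, 1, 6, 4, 3
d = rank(w) − rank(z): 2, -2, 1, 5, -2, -2, -2; Σd² = 46
ρ = 1 − 6Σd² / [n(n²−1)] = 1 − 6×46 / (7×48) = 1 − 276/336 ≈ 0.179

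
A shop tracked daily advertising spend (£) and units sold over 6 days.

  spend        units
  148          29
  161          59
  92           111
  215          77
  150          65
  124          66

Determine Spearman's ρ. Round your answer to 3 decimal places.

Rank spend: 3, 5, 1, 6, 4, 2
Rank units: 1, 2, 6, 5, 3, 4
d = rank(spend) − rank(units): 2, 3, -5, 1, 1, -2; Σd² = 44
ρ = 1 − 6Σd² / [n(n²−1)] = 1 − 6×44 / (6×35) = 1 − 264/210 ≈ -0.257

-0.257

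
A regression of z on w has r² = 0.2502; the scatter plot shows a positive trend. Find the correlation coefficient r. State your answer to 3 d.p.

|r| = √0.2502 = 0.500
The association is positive, so r = 0.500.

0.500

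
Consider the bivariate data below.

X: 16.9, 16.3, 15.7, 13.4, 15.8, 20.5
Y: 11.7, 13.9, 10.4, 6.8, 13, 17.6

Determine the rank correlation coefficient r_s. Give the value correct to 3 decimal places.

Rank X: 5, 4, 2, 1, 3, 6
Rank Y: 3, 5, 2, 1, 4, 6
d = rank(X) − rank(Y): 2, -1, 0, 0, -1, 0; Σd² = 6
ρ = 1 − 6Σd² / [n(n²−1)] = 1 − 6×6 / (6×35) = 1 − 36/210 ≈ 0.829

0.829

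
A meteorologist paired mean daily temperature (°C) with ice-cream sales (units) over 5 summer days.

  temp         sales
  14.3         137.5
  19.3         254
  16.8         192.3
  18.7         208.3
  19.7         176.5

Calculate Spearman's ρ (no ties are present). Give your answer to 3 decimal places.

0.400

Rank temp: 1, 4, 2, 3, 5
Rank sales: 1, 5, 3, 4, 2
d = rank(temp) − rank(sales): 0, -1, -1, -1, 3; Σd² = 12
ρ = 1 − 6Σd² / [n(n²−1)] = 1 − 6×12 / (5×24) = 1 − 72/120 ≈ 0.400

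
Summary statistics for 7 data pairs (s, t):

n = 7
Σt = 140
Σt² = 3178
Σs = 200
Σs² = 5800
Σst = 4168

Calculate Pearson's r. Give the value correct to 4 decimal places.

r = (nΣst − ΣsΣt) / √[(nΣs² − (Σs)²)(nΣt² − (Σt)²)]
Numerator: 7×4168 − 200×140 = 1176
Denominator: √[(40600 − 40000)(22246 − 19600)] = √[600 × 2646] = 1260.0000
r = 1176 / 1260.0000 ≈ 0.9333

0.9333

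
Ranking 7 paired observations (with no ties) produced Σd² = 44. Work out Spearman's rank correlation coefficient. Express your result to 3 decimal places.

0.214

ρ = 1 − 6Σd² / [n(n²−1)] = 1 − 6×44 / (7×48)
  = 1 − 264/336 = 1 − 0.7857 ≈ 0.214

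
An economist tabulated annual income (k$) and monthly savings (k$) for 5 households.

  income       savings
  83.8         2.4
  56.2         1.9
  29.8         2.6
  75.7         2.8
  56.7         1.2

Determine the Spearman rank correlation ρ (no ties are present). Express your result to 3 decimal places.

Rank income: 5, 2, 1, 4, 3
Rank savings: 3, 2, 4, 5, 1
d = rank(income) − rank(savings): 2, 0, -3, -1, 2; Σd² = 18
ρ = 1 − 6Σd² / [n(n²−1)] = 1 − 6×18 / (5×24) = 1 − 108/120 ≈ 0.100

0.100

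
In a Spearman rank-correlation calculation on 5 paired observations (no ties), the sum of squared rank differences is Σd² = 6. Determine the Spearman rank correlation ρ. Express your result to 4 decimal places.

0.7000

ρ = 1 − 6Σd² / [n(n²−1)] = 1 − 6×6 / (5×24)
  = 1 − 36/120 = 1 − 0.30000 ≈ 0.7000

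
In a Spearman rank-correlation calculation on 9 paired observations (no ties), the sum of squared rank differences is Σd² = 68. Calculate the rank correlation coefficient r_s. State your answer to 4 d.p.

ρ = 1 − 6Σd² / [n(n²−1)] = 1 − 6×68 / (9×80)
  = 1 − 408/720 = 1 − 0.56667 ≈ 0.4333

0.4333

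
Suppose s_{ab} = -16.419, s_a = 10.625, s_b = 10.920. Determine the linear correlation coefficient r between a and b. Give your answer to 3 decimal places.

-0.142

r = Cov(a,b) / (s_a · s_b) = -16.419 / (10.625 × 10.920)
  = -16.419 / 116.0250 ≈ -0.142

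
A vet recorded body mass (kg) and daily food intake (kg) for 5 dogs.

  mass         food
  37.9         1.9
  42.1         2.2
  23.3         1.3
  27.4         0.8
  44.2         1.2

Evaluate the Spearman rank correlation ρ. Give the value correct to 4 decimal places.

Rank mass: 3, 4, 1, 2, 5
Rank food: 4, 5, 3, 1, 2
d = rank(mass) − rank(food): -1, -1, -2, 1, 3; Σd² = 16
ρ = 1 − 6Σd² / [n(n²−1)] = 1 − 6×16 / (5×24) = 1 − 96/120 ≈ 0.2000

0.2000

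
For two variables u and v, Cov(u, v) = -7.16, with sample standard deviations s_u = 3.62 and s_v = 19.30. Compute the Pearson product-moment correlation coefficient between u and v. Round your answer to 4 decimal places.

r = Cov(u,v) / (s_u · s_v) = -7.16 / (3.62 × 19.30)
  = -7.16 / 69.8660 ≈ -0.1025

-0.1025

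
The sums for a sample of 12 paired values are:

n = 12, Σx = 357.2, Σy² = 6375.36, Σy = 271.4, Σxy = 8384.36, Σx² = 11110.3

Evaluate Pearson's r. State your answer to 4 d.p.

0.9082

r = (nΣxy − ΣxΣy) / √[(nΣx² − (Σx)²)(nΣy² − (Σy)²)]
Numerator: 12×8384.36 − 357.2×271.4 = 3668.24
Denominator: √[(133323.6 − 127591.84)(76504.32 − 73657.96)] = √[5731.76 × 2846.36] = 4039.1401
r = 3668.24 / 4039.1401 ≈ 0.9082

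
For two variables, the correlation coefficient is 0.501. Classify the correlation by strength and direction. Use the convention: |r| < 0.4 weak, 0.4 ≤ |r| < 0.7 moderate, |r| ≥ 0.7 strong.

moderate positive

r = 0.501 > 0 so the relationship is positive.
|r| = 0.501, which falls in the moderate range.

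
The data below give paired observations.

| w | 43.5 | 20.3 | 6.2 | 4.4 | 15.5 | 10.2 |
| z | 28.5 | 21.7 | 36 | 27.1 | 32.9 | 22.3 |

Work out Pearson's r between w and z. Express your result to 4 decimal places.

-0.1248

n = 6, Σw = 100.1, Σz = 168.5, Σw² = 2706.43, Σz² = 4893.25, Σwz = 2760.11
nΣwz − ΣwΣz = 16560.66 − 16866.85 = -306.19
nΣw² − (Σw)² = 16238.58 − 10020.01 = 6218.57; nΣz² − (Σz)² = 29359.5 − 28392.25 = 967.25
r = -306.19 / √(6218.57 × 967.25) = -306.19 / 2452.5317 ≈ -0.1248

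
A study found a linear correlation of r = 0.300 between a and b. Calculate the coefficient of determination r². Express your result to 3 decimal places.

0.090

r² = (0.300)² = 0.090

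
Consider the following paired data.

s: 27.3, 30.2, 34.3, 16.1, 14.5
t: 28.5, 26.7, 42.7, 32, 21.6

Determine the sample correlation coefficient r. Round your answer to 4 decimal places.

0.6107

n = 5, Σs = 122.4, Σt = 151.5, Σs² = 3303.28, Σt² = 4838.99, Σst = 3877.4
nΣst − ΣsΣt = 19387 − 18543.6 = 843.4
nΣs² − (Σs)² = 16516.4 − 14981.76 = 1534.64; nΣt² − (Σt)² = 24194.95 − 22952.25 = 1242.7
r = 843.4 / √(1534.64 × 1242.7) = 843.4 / 1380.9769 ≈ 0.6107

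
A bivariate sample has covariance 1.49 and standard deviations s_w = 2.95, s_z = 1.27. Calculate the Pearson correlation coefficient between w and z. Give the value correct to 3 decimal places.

0.398

r = Cov(w,z) / (s_w · s_z) = 1.49 / (2.95 × 1.27)
  = 1.49 / 3.7465 ≈ 0.398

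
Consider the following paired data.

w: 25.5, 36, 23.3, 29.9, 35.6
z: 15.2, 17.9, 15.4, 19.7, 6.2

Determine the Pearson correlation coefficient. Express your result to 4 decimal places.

n = 5, Σw = 150.3, Σz = 74.4, Σw² = 4650.51, Σz² = 1215.14, Σwz = 2200.57
nΣwz − ΣwΣz = 11002.85 − 11182.32 = -179.47
nΣw² − (Σw)² = 23252.55 − 22590.09 = 662.46; nΣz² − (Σz)² = 6075.7 − 5535.36 = 540.34
r = -179.47 / √(662.46 × 540.34) = -179.47 / 598.2923 ≈ -0.3000

-0.3000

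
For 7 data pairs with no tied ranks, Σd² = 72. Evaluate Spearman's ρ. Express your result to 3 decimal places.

-0.286

ρ = 1 − 6Σd² / [n(n²−1)] = 1 − 6×72 / (7×48)
  = 1 − 432/336 = 1 − 1.2857 ≈ -0.286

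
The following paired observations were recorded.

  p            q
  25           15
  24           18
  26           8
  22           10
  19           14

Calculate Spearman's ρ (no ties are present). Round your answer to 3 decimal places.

Rank p: 4, 3, 5, 2, 1
Rank q: 4, 5, 1, 2, 3
d = rank(p) − rank(q): 0, -2, 4, 0, -2; Σd² = 24
ρ = 1 − 6Σd² / [n(n²−1)] = 1 − 6×24 / (5×24) = 1 − 144/120 ≈ -0.200

-0.200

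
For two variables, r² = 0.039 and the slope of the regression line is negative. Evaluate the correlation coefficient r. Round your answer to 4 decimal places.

|r| = √0.039 = 0.1975
The association is negative, so r = −0.1975.

-0.1975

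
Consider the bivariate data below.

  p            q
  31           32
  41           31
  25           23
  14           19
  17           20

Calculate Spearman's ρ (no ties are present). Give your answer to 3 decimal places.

Rank p: 4, 5, 3, 1, 2
Rank q: 5, 4, 3, 1, 2
d = rank(p) − rank(q): -1, 1, 0, 0, 0; Σd² = 2
ρ = 1 − 6Σd² / [n(n²−1)] = 1 − 6×2 / (5×24) = 1 − 12/120 ≈ 0.900

0.900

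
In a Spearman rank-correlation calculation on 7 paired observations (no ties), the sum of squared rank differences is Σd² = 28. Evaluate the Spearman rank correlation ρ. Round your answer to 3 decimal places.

ρ = 1 − 6Σd² / [n(n²−1)] = 1 − 6×28 / (7×48)
  = 1 − 168/336 = 1 − 0.5000 ≈ 0.500

0.500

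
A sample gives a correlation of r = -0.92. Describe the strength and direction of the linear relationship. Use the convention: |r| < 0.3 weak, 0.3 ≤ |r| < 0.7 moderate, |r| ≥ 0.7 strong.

strong negative

r = -0.92 < 0 so the relationship is negative.
|r| = 0.92, which falls in the strong range.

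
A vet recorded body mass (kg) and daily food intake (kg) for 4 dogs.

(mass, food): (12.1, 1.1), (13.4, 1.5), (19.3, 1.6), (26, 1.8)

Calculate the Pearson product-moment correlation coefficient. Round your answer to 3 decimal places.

n = 4, Σx = 70.8, Σy = 6, Σx² = 1374.46, Σy² = 9.26, Σxy = 111.09
nΣxy − ΣxΣy = 444.36 − 424.8 = 19.56
nΣx² − (Σx)² = 5497.84 − 5012.64 = 485.2; nΣy² − (Σy)² = 37.04 − 36 = 1.04
r = 19.56 / √(485.2 × 1.04) = 19.56 / 22.4635 ≈ 0.871

0.871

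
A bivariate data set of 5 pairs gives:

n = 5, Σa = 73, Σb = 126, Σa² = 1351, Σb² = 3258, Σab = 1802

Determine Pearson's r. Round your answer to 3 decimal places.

r = (nΣab − ΣaΣb) / √[(nΣa² − (Σa)²)(nΣb² − (Σb)²)]
Numerator: 5×1802 − 73×126 = -188
Denominator: √[(6755 − 5329)(16290 − 15876)] = √[1426 × 414] = 768.3515
r = -188 / 768.3515 ≈ -0.245

-0.245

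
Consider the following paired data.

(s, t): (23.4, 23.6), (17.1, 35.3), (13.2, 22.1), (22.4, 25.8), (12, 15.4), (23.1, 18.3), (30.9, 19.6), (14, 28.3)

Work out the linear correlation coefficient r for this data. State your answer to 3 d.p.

-0.143

n = 8, Σs = 156.1, Σt = 188.4, Σs² = 3344.39, Σt² = 4714.2, Σst = 3634.88
nΣst − ΣsΣt = 29079.04 − 29409.24 = -330.2
nΣs² − (Σs)² = 26755.12 − 24367.21 = 2387.91; nΣt² − (Σt)² = 37713.6 − 35494.56 = 2219.04
r = -330.2 / √(2387.91 × 2219.04) = -330.2 / 2301.9270 ≈ -0.143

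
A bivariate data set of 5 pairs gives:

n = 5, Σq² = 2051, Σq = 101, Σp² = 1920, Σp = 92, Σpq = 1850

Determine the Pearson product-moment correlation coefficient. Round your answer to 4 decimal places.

-0.1696

r = (nΣpq − ΣpΣq) / √[(nΣp² − (Σp)²)(nΣq² − (Σq)²)]
Numerator: 5×1850 − 92×101 = -42
Denominator: √[(9600 − 8464)(10255 − 10201)] = √[1136 × 54] = 247.6772
r = -42 / 247.6772 ≈ -0.1696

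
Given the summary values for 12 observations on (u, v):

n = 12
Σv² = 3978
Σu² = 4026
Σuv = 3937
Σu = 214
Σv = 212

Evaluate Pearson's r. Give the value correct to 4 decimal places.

0.7078

r = (nΣuv − ΣuΣv) / √[(nΣu² − (Σu)²)(nΣv² − (Σv)²)]
Numerator: 12×3937 − 214×212 = 1876
Denominator: √[(48312 − 45796)(47736 − 44944)] = √[2516 × 2792] = 2650.4098
r = 1876 / 2650.4098 ≈ 0.7078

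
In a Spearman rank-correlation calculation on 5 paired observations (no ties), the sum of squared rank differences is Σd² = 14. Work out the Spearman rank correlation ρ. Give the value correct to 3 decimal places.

0.300

ρ = 1 − 6Σd² / [n(n²−1)] = 1 − 6×14 / (5×24)
  = 1 − 84/120 = 1 − 0.7000 ≈ 0.300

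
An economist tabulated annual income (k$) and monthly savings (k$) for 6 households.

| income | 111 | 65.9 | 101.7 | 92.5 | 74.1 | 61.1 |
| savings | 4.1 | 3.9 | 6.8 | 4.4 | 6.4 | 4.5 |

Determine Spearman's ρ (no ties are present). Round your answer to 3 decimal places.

Rank income: 6, 2, 5, 4, 3, 1
Rank savings: 2, 1, 6, 3, 5, 4
d = rank(income) − rank(savings): 4, 1, -1, 1, -2, -3; Σd² = 32
ρ = 1 − 6Σd² / [n(n²−1)] = 1 − 6×32 / (6×35) = 1 − 192/210 ≈ 0.086

0.086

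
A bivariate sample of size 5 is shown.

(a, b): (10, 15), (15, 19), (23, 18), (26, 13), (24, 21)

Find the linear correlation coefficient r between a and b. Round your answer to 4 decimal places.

n = 5, Σa = 98, Σb = 86, Σa² = 2106, Σb² = 1520, Σab = 1691
nΣab − ΣaΣb = 8455 − 8428 = 27
nΣa² − (Σa)² = 10530 − 9604 = 926; nΣb² − (Σb)² = 7600 − 7396 = 204
r = 27 / √(926 × 204) = 27 / 434.6309 ≈ 0.0621

0.0621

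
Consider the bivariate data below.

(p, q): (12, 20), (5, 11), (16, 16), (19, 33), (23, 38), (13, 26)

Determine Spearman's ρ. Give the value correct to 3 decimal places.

0.829

Rank p: 2, 1, 4, 5, 6, 3
Rank q: 3, 1, 2, 5, 6, 4
d = rank(p) − rank(q): -1, 0, 2, 0, 0, -1; Σd² = 6
ρ = 1 − 6Σd² / [n(n²−1)] = 1 − 6×6 / (6×35) = 1 − 36/210 ≈ 0.829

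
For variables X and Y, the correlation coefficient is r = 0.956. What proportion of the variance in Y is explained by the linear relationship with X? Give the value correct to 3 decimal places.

0.914

r² = (0.956)² = 0.914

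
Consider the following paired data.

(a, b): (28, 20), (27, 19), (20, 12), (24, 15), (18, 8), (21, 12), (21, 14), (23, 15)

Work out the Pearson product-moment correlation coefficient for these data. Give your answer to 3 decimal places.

0.976

n = 8, Σa = 182, Σb = 115, Σa² = 4224, Σb² = 1759, Σab = 2708
nΣab − ΣaΣb = 21664 − 20930 = 734
nΣa² − (Σa)² = 33792 − 33124 = 668; nΣb² − (Σb)² = 14072 − 13225 = 847
r = 734 / √(668 × 847) = 734 / 752.1941 ≈ 0.976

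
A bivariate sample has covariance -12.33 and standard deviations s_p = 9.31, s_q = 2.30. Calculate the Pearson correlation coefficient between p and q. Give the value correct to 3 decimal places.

r = Cov(p,q) / (s_p · s_q) = -12.33 / (9.31 × 2.30)
  = -12.33 / 21.4130 ≈ -0.576

-0.576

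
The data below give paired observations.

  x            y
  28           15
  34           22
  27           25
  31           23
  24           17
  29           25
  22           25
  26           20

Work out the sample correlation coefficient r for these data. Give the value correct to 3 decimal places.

0.073

n = 8, Σx = 221, Σy = 172, Σx² = 6207, Σy² = 3802, Σxy = 4759
nΣxy − ΣxΣy = 38072 − 38012 = 60
nΣx² − (Σx)² = 49656 − 48841 = 815; nΣy² − (Σy)² = 30416 − 29584 = 832
r = 60 / √(815 × 832) = 60 / 823.4561 ≈ 0.073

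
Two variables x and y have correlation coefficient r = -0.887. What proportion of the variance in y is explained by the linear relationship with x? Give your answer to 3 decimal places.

r² = (-0.887)² = 0.787

0.787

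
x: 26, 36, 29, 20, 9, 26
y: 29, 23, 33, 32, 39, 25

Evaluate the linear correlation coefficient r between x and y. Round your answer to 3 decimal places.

-0.845

n = 6, Σx = 146, Σy = 181, Σx² = 3970, Σy² = 5629, Σxy = 4180
nΣxy − ΣxΣy = 25080 − 26426 = -1346
nΣx² − (Σx)² = 23820 − 21316 = 2504; nΣy² − (Σy)² = 33774 − 32761 = 1013
r = -1346 / √(2504 × 1013) = -1346 / 1592.6556 ≈ -0.845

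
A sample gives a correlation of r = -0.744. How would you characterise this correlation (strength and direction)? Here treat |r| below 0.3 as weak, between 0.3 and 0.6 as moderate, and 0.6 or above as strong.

strong negative

r = -0.744 < 0 so the relationship is negative.
|r| = 0.744, which falls in the strong range.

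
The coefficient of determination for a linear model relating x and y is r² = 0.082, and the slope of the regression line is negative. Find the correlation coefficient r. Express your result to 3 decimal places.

-0.286

|r| = √0.082 = 0.286
The association is negative, so r = −0.286.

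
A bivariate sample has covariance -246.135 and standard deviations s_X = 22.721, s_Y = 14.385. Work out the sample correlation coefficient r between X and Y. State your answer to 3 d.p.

r = Cov(X,Y) / (s_X · s_Y) = -246.135 / (22.721 × 14.385)
  = -246.135 / 326.8416 ≈ -0.753

-0.753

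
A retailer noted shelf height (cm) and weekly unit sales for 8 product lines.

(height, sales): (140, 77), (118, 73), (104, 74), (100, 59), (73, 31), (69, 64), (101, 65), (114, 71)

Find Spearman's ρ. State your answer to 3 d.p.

0.857

Rank height: 8, 7, 5, 3, 2, 1, 4, 6
Rank sales: 8, 6, 7, 2, 1, 3, 4, 5
d = rank(height) − rank(sales): 0, 1, -2, 1, 1, -2, 0, 1; Σd² = 12
ρ = 1 − 6Σd² / [n(n²−1)] = 1 − 6×12 / (8×63) = 1 − 72/504 ≈ 0.857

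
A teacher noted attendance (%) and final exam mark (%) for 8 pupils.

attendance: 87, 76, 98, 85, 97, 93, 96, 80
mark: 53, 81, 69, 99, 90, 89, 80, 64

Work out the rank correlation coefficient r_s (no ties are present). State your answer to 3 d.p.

0.048

Rank attendance: 4, 1, 8, 3, 7, 5, 6, 2
Rank mark: 1, 5, 3, 8, 7, 6, 4, 2
d = rank(attendance) − rank(mark): 3, -4, 5, -5, 0, -1, 2, 0; Σd² = 80
ρ = 1 − 6Σd² / [n(n²−1)] = 1 − 6×80 / (8×63) = 1 − 480/504 ≈ 0.048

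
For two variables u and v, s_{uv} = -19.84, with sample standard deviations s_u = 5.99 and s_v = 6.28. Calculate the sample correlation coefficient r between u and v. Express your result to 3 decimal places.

r = Cov(u,v) / (s_u · s_v) = -19.84 / (5.99 × 6.28)
  = -19.84 / 37.6172 ≈ -0.527

-0.527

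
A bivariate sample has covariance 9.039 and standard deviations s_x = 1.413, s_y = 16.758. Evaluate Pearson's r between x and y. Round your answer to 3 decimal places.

r = Cov(x,y) / (s_x · s_y) = 9.039 / (1.413 × 16.758)
  = 9.039 / 23.6791 ≈ 0.382

0.382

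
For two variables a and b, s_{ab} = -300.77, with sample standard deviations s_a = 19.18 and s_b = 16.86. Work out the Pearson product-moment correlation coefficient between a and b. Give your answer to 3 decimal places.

-0.930

r = Cov(a,b) / (s_a · s_b) = -300.77 / (19.18 × 16.86)
  = -300.77 / 323.3748 ≈ -0.930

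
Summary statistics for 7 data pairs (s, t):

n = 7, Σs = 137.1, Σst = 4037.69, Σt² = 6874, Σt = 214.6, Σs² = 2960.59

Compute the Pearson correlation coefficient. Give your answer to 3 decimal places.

r = (nΣst − ΣsΣt) / √[(nΣs² − (Σs)²)(nΣt² − (Σt)²)]
Numerator: 7×4037.69 − 137.1×214.6 = -1157.83
Denominator: √[(20724.13 − 18796.41)(48118 − 46053.16)] = √[1927.72 × 2064.84] = 1995.1023
r = -1157.83 / 1995.1023 ≈ -0.580

-0.580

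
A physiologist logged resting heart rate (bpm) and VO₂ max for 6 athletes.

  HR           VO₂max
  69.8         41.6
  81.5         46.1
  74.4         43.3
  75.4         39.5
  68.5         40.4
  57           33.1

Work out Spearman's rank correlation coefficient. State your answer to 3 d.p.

0.657

Rank HR: 3, 6, 4, 5, 2, 1
Rank VO₂max: 4, 6, 5, 2, 3, 1
d = rank(HR) − rank(VO₂max): -1, 0, -1, 3, -1, 0; Σd² = 12
ρ = 1 − 6Σd² / [n(n²−1)] = 1 − 6×12 / (6×35) = 1 − 72/210 ≈ 0.657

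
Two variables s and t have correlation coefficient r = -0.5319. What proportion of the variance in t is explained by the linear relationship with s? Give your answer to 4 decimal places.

r² = (-0.5319)² = 0.2829

0.2829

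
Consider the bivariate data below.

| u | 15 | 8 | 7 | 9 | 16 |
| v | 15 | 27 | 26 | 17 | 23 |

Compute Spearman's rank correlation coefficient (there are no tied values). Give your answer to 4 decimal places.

-0.6000

Rank u: 4, 2, 1, 3, 5
Rank v: 1, 5, 4, 2, 3
d = rank(u) − rank(v): 3, -3, -3, 1, 2; Σd² = 32
ρ = 1 − 6Σd² / [n(n²−1)] = 1 − 6×32 / (5×24) = 1 − 192/120 ≈ -0.6000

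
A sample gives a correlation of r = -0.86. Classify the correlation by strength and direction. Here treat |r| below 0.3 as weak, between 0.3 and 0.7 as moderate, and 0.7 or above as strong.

r = -0.86 < 0 so the relationship is negative.
|r| = 0.86, which falls in the strong range.

strong negative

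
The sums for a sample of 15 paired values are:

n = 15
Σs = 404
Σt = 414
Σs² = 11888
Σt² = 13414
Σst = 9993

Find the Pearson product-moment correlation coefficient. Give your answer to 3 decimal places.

r = (nΣst − ΣsΣt) / √[(nΣs² − (Σs)²)(nΣt² − (Σt)²)]
Numerator: 15×9993 − 404×414 = -17361
Denominator: √[(178320 − 163216)(201210 − 171396)] = √[15104 × 29814] = 21220.5244
r = -17361 / 21220.5244 ≈ -0.818

-0.818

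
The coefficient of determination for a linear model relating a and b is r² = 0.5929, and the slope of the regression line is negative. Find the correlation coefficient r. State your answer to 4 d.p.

|r| = √0.5929 = 0.7700
The association is negative, so r = −0.7700.

-0.7700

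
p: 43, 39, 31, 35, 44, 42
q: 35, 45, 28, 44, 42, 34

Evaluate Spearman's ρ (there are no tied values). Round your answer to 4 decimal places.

Rank p: 5, 3, 1, 2, 6, 4
Rank q: 3, 6, 1, 5, 4, 2
d = rank(p) − rank(q): 2, -3, 0, -3, 2, 2; Σd² = 30
ρ = 1 − 6Σd² / [n(n²−1)] = 1 − 6×30 / (6×35) = 1 − 180/210 ≈ 0.1429

0.1429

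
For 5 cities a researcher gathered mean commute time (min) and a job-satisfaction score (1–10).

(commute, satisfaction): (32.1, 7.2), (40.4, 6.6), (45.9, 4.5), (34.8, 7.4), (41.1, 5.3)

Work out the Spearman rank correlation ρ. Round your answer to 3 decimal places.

-0.900

Rank commute: 1, 3, 5, 2, 4
Rank satisfaction: 4, 3, 1, 5, 2
d = rank(commute) − rank(satisfaction): -3, 0, 4, -3, 2; Σd² = 38
ρ = 1 − 6Σd² / [n(n²−1)] = 1 − 6×38 / (5×24) = 1 − 228/120 ≈ -0.900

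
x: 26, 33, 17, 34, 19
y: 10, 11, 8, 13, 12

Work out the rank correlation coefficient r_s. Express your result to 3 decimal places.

Rank x: 3, 4, 1, 5, 2
Rank y: 2, 3, 1, 5, 4
d = rank(x) − rank(y): 1, 1, 0, 0, -2; Σd² = 6
ρ = 1 − 6Σd² / [n(n²−1)] = 1 − 6×6 / (5×24) = 1 − 36/120 ≈ 0.700

0.700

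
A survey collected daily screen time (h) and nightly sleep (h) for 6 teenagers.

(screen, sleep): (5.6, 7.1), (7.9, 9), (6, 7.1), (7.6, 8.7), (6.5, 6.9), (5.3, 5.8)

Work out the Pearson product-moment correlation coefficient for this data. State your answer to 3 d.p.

0.939

n = 6, Σx = 38.9, Σy = 44.6, Σx² = 257.87, Σy² = 338.76, Σxy = 295.17
nΣxy − ΣxΣy = 1771.02 − 1734.94 = 36.08
nΣx² − (Σx)² = 1547.22 − 1513.21 = 34.01; nΣy² − (Σy)² = 2032.56 − 1989.16 = 43.4
r = 36.08 / √(34.01 × 43.4) = 36.08 / 38.4192 ≈ 0.939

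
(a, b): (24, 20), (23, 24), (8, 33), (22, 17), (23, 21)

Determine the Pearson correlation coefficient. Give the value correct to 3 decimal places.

-0.890

n = 5, Σa = 100, Σb = 115, Σa² = 2182, Σb² = 2795, Σab = 2153
nΣab − ΣaΣb = 10765 − 11500 = -735
nΣa² − (Σa)² = 10910 − 10000 = 910; nΣb² − (Σb)² = 13975 − 13225 = 750
r = -735 / √(910 × 750) = -735 / 826.1356 ≈ -0.890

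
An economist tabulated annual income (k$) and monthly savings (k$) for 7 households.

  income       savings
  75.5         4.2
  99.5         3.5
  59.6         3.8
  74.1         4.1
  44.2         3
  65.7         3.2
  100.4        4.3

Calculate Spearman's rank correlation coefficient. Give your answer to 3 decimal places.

0.714

Rank income: 5, 6, 2, 4, 1, 3, 7
Rank savings: 6, 3, 4, 5, 1, 2, 7
d = rank(income) − rank(savings): -1, 3, -2, -1, 0, 1, 0; Σd² = 16
ρ = 1 − 6Σd² / [n(n²−1)] = 1 − 6×16 / (7×48) = 1 − 96/336 ≈ 0.714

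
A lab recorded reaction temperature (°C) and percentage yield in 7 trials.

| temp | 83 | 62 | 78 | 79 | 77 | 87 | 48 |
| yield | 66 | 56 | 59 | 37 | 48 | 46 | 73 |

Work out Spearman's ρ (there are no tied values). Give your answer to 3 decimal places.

Rank temp: 6, 2, 4, 5, 3, 7, 1
Rank yield: 6, 4, 5, 1, 3, 2, 7
d = rank(temp) − rank(yield): 0, -2, -1, 4, 0, 5, -6; Σd² = 82
ρ = 1 − 6Σd² / [n(n²−1)] = 1 − 6×82 / (7×48) = 1 − 492/336 ≈ -0.464

-0.464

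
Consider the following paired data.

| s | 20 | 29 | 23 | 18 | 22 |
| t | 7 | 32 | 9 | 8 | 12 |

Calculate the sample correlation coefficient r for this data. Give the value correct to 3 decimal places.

0.919

n = 5, Σs = 112, Σt = 68, Σs² = 2578, Σt² = 1362, Σst = 1683
nΣst − ΣsΣt = 8415 − 7616 = 799
nΣs² − (Σs)² = 12890 − 12544 = 346; nΣt² − (Σt)² = 6810 − 4624 = 2186
r = 799 / √(346 × 2186) = 799 / 869.6873 ≈ 0.919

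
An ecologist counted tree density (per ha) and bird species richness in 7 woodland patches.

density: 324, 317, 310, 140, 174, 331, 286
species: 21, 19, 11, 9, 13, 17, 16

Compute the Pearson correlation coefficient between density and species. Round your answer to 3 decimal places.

0.718

n = 7, Σx = 1882, Σy = 106, Σx² = 542798, Σy² = 1718, Σxy = 29962
nΣxy − ΣxΣy = 209734 − 199492 = 10242
nΣx² − (Σx)² = 3799586 − 3541924 = 257662; nΣy² − (Σy)² = 12026 − 11236 = 790
r = 10242 / √(257662 × 790) = 10242 / 14267.1994 ≈ 0.718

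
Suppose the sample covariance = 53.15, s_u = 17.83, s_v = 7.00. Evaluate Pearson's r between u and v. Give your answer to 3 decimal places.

0.426

r = Cov(u,v) / (s_u · s_v) = 53.15 / (17.83 × 7.00)
  = 53.15 / 124.8100 ≈ 0.426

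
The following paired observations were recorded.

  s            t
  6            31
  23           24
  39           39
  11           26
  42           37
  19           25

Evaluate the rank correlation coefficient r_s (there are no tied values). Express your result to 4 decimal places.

Rank s: 1, 4, 5, 2, 6, 3
Rank t: 4, 1, 6, 3, 5, 2
d = rank(s) − rank(t): -3, 3, -1, -1, 1, 1; Σd² = 22
ρ = 1 − 6Σd² / [n(n²−1)] = 1 − 6×22 / (6×35) = 1 − 132/210 ≈ 0.3714

0.3714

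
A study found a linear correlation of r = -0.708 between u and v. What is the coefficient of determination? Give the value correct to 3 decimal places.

r² = (-0.708)² = 0.501

0.501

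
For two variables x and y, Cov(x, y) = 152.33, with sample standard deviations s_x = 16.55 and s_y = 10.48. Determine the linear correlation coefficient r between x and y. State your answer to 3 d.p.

0.878

r = Cov(x,y) / (s_x · s_y) = 152.33 / (16.55 × 10.48)
  = 152.33 / 173.4440 ≈ 0.878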